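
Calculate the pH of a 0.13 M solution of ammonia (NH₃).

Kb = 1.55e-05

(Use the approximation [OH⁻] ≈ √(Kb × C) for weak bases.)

[OH⁻] = √(Kb × C) = √(1.55e-05 × 0.13) = 1.4195e-03. pOH = 2.85, pH = 14 - pOH

pH = 11.15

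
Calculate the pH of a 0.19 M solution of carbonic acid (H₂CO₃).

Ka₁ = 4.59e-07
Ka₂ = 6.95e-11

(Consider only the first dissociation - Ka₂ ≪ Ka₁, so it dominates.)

First dissociation dominates. From Ka₁ = [H⁺][HA⁻]/[H₂A], x² + Ka₁·x − Ka₁·C = 0 with C = 0.19 M and Ka₁ = 4.59e-07. Solving: [H⁺] = (−Ka₁ + √(Ka₁² + 4·Ka₁·C)) / 2 = 2.9508e-04 M. pH = -log(2.9508e-04) = 3.53.

pH = 3.53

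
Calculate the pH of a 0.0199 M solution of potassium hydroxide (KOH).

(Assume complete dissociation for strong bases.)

[OH⁻] = 0.0199 M for strong base. pOH = -log[OH⁻] = 1.70, pH = 14 - pOH

pH = 12.30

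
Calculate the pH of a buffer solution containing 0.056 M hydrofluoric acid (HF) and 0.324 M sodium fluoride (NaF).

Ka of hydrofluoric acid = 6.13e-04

pKa = -log(6.13e-04) = 3.21. pH = pKa + log([A⁻]/[HA]) = 3.21 + log(0.324/0.056)

pH = 3.97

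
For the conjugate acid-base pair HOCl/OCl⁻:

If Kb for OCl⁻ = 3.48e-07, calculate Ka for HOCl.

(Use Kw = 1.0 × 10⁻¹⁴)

For a conjugate pair Ka × Kb = Kw, so Ka = Kw/Kb = 1.0 × 10⁻¹⁴ / 3.48e-07 = 2.87e-08.

K_a = 2.87e-08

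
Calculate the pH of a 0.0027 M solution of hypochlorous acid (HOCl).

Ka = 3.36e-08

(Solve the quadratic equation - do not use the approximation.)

x² + Ka×x - Ka×C = 0. Using quadratic formula: [H⁺] = 9.5079e-06

pH = 5.02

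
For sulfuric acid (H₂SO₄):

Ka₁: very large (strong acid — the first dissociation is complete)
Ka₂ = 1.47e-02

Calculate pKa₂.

pKa₂ = -log(Ka₂) = -log(1.47e-02) = 1.83.

pK_{a2} = 1.83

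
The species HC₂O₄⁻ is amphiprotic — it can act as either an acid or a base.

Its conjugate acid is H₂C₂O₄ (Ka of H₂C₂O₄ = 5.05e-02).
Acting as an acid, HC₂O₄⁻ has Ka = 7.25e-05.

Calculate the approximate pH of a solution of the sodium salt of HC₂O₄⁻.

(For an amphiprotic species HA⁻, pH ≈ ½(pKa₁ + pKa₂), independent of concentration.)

pKa₁ = -log(5.05e-02) = 1.30; pKa₂ = -log(7.25e-05) = 4.14. For an amphiprotic species, pH ≈ ½(pKa₁ + pKa₂) = ½(1.30 + 4.14) = 2.72.

pH = 2.72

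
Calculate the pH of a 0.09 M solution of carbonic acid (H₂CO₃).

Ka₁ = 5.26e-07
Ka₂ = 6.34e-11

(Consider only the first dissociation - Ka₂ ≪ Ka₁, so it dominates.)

First dissociation dominates. From Ka₁ = [H⁺][HA⁻]/[H₂A], x² + Ka₁·x − Ka₁·C = 0 with C = 0.09 M and Ka₁ = 5.26e-07. Solving: [H⁺] = (−Ka₁ + √(Ka₁² + 4·Ka₁·C)) / 2 = 2.1731e-04 M. pH = -log(2.1731e-04) = 3.66.

pH = 3.66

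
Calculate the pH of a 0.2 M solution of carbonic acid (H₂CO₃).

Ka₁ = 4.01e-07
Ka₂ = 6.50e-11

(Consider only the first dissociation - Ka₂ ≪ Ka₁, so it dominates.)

First dissociation dominates. From Ka₁ = [H⁺][HA⁻]/[H₂A], x² + Ka₁·x − Ka₁·C = 0 with C = 0.2 M and Ka₁ = 4.01e-07. Solving: [H⁺] = (−Ka₁ + √(Ka₁² + 4·Ka₁·C)) / 2 = 2.8300e-04 M. pH = -log(2.8300e-04) = 3.55.

pH = 3.55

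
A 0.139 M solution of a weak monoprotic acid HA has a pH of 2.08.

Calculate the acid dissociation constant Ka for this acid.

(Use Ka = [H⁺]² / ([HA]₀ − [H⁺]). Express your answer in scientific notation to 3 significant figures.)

[H⁺] = 10^(−pH) = 10^(−2.08) = 8.318e-03 M. For HA ⇌ H⁺ + A⁻, Ka = [H⁺][A⁻]/[HA] = [H⁺]² / ([HA]₀ − [H⁺]) = (8.318e-03)² / (0.139 − 8.318e-03) = 5.29e-04.

K_a = 5.29e-04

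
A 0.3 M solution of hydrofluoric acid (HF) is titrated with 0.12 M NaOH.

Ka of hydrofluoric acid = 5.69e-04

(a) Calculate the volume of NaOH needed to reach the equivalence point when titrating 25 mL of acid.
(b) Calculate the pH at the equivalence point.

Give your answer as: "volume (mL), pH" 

moles acid = 0.3 × 25/1000 = 0.0075 mol; V_base = moles/0.12 × 1000 = 62.5 mL. At equivalence only the conjugate base is present: [A⁻] = 0.0075/0.087 = 8.5714e-02 M. Kb = Kw/Ka = 1.76e-11; [OH⁻] = √(Kb × [A⁻]) = 1.2274e-06; pOH = 5.91; pH = 14 - pOH = 8.09.

V = 62.5 mL, pH = 8.09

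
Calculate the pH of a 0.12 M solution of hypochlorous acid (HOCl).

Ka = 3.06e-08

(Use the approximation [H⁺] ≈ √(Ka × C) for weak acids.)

[H⁺] = √(Ka × C) = √(3.06e-08 × 0.12) = 6.0597e-05. pH = -log(6.0597e-05)

pH = 4.22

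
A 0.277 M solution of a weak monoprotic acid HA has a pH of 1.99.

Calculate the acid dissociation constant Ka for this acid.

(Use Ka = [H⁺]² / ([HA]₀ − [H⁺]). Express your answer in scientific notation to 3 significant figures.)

[H⁺] = 10^(−pH) = 10^(−1.99) = 1.023e-02 M. For HA ⇌ H⁺ + A⁻, Ka = [H⁺][A⁻]/[HA] = [H⁺]² / ([HA]₀ − [H⁺]) = (1.023e-02)² / (0.277 − 1.023e-02) = 3.93e-04.

K_a = 3.93e-04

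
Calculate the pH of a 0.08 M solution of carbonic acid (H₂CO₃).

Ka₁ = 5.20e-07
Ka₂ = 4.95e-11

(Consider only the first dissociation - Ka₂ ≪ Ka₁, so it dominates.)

First dissociation dominates. From Ka₁ = [H⁺][HA⁻]/[H₂A], x² + Ka₁·x − Ka₁·C = 0 with C = 0.08 M and Ka₁ = 5.20e-07. Solving: [H⁺] = (−Ka₁ + √(Ka₁² + 4·Ka₁·C)) / 2 = 2.0370e-04 M. pH = -log(2.0370e-04) = 3.69.

pH = 3.69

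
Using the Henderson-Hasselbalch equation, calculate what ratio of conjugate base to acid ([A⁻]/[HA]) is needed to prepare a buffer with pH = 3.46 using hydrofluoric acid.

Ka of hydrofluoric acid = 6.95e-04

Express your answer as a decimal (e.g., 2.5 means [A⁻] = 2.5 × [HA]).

pKa = -log(6.95e-04) = 3.1580. pH = pKa + log([A⁻]/[HA]), so log([A⁻]/[HA]) = pH − pKa = 3.46 − 3.1580 = 0.3020. [A⁻]/[HA] = 10^(0.3020) = 2.00

[A⁻]/[HA] = 2.00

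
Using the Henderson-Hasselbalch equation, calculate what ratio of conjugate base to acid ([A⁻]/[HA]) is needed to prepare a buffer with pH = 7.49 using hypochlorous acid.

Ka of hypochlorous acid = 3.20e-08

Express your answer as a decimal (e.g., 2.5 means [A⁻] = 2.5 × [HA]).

pKa = -log(3.20e-08) = 7.4949. pH = pKa + log([A⁻]/[HA]), so log([A⁻]/[HA]) = pH − pKa = 7.49 − 7.4949 = -0.0049. [A⁻]/[HA] = 10^(-0.0049) = 0.989

[A⁻]/[HA] = 0.989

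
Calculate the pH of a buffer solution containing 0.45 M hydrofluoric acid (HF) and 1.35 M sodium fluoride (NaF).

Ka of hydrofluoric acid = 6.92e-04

pKa = -log(6.92e-04) = 3.16. pH = pKa + log([A⁻]/[HA]) = 3.16 + log(1.35/0.45)

pH = 3.64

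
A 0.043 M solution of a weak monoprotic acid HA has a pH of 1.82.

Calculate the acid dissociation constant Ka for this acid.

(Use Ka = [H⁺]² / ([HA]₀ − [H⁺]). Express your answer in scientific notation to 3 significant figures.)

[H⁺] = 10^(−pH) = 10^(−1.82) = 1.514e-02 M. For HA ⇌ H⁺ + A⁻, Ka = [H⁺][A⁻]/[HA] = [H⁺]² / ([HA]₀ − [H⁺]) = (1.514e-02)² / (0.043 − 1.514e-02) = 8.22e-03.

K_a = 8.22e-03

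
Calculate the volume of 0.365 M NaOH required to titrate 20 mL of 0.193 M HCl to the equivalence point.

At equivalence: moles acid = moles base. moles HCl = 0.193 × 20/1000 = 0.00386 mol. V_base = moles / 0.365 × 1000 = 10.6 mL.

V_{base} = 10.6 mL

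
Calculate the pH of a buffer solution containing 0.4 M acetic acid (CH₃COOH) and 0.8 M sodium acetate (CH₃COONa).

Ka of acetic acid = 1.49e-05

pKa = -log(1.49e-05) = 4.83. pH = pKa + log([A⁻]/[HA]) = 4.83 + log(0.8/0.4)

pH = 5.13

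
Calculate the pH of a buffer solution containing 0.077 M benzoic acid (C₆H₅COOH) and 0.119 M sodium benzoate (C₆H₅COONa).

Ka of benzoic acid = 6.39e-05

pKa = -log(6.39e-05) = 4.19. pH = pKa + log([A⁻]/[HA]) = 4.19 + log(0.119/0.077)

pH = 4.38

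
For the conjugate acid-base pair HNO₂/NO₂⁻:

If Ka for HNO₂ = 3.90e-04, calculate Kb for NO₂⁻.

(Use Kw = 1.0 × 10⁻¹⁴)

For a conjugate pair Ka × Kb = Kw, so Kb = Kw/Ka = 1.0 × 10⁻¹⁴ / 3.90e-04 = 2.56e-11.

K_b = 2.56e-11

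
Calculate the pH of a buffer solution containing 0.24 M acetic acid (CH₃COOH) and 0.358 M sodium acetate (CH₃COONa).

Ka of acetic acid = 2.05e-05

pKa = -log(2.05e-05) = 4.69. pH = pKa + log([A⁻]/[HA]) = 4.69 + log(0.358/0.24)

pH = 4.86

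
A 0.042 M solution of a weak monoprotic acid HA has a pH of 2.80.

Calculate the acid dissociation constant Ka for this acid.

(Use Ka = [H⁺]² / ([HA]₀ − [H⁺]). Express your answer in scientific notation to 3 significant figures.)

[H⁺] = 10^(−pH) = 10^(−2.80) = 1.585e-03 M. For HA ⇌ H⁺ + A⁻, Ka = [H⁺][A⁻]/[HA] = [H⁺]² / ([HA]₀ − [H⁺]) = (1.585e-03)² / (0.042 − 1.585e-03) = 6.22e-05.

K_a = 6.22e-05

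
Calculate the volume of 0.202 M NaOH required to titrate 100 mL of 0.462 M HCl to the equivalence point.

At equivalence: moles acid = moles base. moles HCl = 0.462 × 100/1000 = 0.0462 mol. V_base = moles / 0.202 × 1000 = 228.7 mL.

V_{base} = 228.7 mL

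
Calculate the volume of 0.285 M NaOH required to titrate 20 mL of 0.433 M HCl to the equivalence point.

At equivalence: moles acid = moles base. moles HCl = 0.433 × 20/1000 = 0.00866 mol. V_base = moles / 0.285 × 1000 = 30.4 mL.

V_{base} = 30.4 mL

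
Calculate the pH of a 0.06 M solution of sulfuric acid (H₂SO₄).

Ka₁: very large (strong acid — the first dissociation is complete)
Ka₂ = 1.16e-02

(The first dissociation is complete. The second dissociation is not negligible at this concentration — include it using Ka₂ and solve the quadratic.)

First dissociation is complete: [H⁺]₀ = [HSO₄⁻]₀ = C = 0.06 M. Second dissociation HSO₄⁻ ⇌ H⁺ + SO₄²⁻: let x = [SO₄²⁻]. Ka₂ = (C + x)·x / (C − x) = 1.16e-02 → x² + (C + Ka₂)·x − Ka₂·C = 0 → x² + 0.07160·x − 6.960e-04 = 0. x = (−0.07160 + √(0.07160² + 4 × 6.960e-04)) / 2 = 8.6707e-03 M. [H⁺] = C + x = 0.06 + 8.6707e-03 = 6.8671e-02 M. pH = -log(6.8671e-02) = 1.16.

pH = 1.16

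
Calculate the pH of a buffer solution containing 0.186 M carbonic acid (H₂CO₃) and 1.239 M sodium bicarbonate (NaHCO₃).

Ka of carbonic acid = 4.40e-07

pKa = -log(4.40e-07) = 6.36. pH = pKa + log([A⁻]/[HA]) = 6.36 + log(1.239/0.186)

pH = 7.18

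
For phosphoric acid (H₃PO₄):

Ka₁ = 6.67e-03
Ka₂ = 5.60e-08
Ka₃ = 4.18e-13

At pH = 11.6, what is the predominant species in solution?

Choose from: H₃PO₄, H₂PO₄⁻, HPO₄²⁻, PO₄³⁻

pKa₁ = 2.18, pKa₂ = 7.25, pKa₃ = 12.38. For a polyprotic acid the predominant species crosses at each pKa: below pKa_n the protonated form dominates, above it the deprotonated form does. At pH = 11.6, the predominant species is HPO₄²⁻.

HPO₄²⁻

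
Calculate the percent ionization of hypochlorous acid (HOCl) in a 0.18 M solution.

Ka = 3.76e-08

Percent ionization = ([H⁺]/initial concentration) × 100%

Using Ka equilibrium: x² + Ka×x - Ka×C = 0. Solving: [H⁺] = 8.2249e-05. Percent = (8.2249e-05/0.18) × 100

Percent ionization = 0.0457%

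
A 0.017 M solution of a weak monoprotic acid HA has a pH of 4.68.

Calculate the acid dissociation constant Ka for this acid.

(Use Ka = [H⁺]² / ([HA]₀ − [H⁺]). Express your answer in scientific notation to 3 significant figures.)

[H⁺] = 10^(−pH) = 10^(−4.68) = 2.089e-05 M. For HA ⇌ H⁺ + A⁻, Ka = [H⁺][A⁻]/[HA] = [H⁺]² / ([HA]₀ − [H⁺]) = (2.089e-05)² / (0.017 − 2.089e-05) = 2.57e-08.

K_a = 2.57e-08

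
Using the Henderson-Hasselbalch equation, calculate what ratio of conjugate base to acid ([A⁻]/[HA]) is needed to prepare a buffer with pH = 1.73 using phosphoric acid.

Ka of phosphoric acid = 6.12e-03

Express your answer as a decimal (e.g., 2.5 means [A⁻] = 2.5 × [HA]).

pKa = -log(6.12e-03) = 2.2132. pH = pKa + log([A⁻]/[HA]), so log([A⁻]/[HA]) = pH − pKa = 1.73 − 2.2132 = -0.4832. [A⁻]/[HA] = 10^(-0.4832) = 0.329

[A⁻]/[HA] = 0.329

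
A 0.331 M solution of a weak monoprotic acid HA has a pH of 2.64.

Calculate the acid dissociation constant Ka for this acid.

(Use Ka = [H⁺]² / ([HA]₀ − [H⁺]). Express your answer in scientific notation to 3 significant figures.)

[H⁺] = 10^(−pH) = 10^(−2.64) = 2.291e-03 M. For HA ⇌ H⁺ + A⁻, Ka = [H⁺][A⁻]/[HA] = [H⁺]² / ([HA]₀ − [H⁺]) = (2.291e-03)² / (0.331 − 2.291e-03) = 1.60e-05.

K_a = 1.60e-05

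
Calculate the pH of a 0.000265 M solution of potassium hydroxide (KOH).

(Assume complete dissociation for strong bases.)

[OH⁻] = 0.000265 M for strong base. pOH = -log[OH⁻] = 3.58, pH = 14 - pOH

pH = 10.42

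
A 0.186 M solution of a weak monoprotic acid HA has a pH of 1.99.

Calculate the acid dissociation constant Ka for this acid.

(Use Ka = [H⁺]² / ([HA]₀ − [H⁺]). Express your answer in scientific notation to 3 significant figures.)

[H⁺] = 10^(−pH) = 10^(−1.99) = 1.023e-02 M. For HA ⇌ H⁺ + A⁻, Ka = [H⁺][A⁻]/[HA] = [H⁺]² / ([HA]₀ − [H⁺]) = (1.023e-02)² / (0.186 − 1.023e-02) = 5.96e-04.

K_a = 5.96e-04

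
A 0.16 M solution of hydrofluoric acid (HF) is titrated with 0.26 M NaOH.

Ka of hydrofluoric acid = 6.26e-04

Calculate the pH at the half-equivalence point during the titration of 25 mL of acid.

At half-equivalence [HA] = [A⁻], so Henderson-Hasselbalch gives pH = pKa = -log(6.26e-04) = 3.20.

pH = pKa = 3.20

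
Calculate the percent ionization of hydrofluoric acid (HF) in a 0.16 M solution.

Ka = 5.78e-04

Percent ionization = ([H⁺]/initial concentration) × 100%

Using Ka equilibrium: x² + Ka×x - Ka×C = 0. Solving: [H⁺] = 9.3320e-03. Percent = (9.3320e-03/0.16) × 100

Percent ionization = 5.83%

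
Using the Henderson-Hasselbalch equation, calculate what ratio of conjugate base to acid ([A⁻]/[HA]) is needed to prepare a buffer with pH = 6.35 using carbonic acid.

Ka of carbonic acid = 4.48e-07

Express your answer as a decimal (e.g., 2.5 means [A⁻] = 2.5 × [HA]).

pKa = -log(4.48e-07) = 6.3487. pH = pKa + log([A⁻]/[HA]), so log([A⁻]/[HA]) = pH − pKa = 6.35 − 6.3487 = 0.0013. [A⁻]/[HA] = 10^(0.0013) = 1.00

[A⁻]/[HA] = 1.00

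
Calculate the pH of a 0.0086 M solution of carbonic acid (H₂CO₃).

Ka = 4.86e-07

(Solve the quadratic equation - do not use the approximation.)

x² + Ka×x - Ka×C = 0. Using quadratic formula: [H⁺] = 6.4407e-05

pH = 4.19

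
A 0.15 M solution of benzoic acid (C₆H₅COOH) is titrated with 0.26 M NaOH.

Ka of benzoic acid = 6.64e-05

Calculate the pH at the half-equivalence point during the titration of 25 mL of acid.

At half-equivalence [HA] = [A⁻], so Henderson-Hasselbalch gives pH = pKa = -log(6.64e-05) = 4.18.

pH = pKa = 4.18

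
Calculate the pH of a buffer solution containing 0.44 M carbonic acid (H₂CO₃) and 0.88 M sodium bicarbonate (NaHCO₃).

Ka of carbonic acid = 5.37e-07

pKa = -log(5.37e-07) = 6.27. pH = pKa + log([A⁻]/[HA]) = 6.27 + log(0.88/0.44)

pH = 6.57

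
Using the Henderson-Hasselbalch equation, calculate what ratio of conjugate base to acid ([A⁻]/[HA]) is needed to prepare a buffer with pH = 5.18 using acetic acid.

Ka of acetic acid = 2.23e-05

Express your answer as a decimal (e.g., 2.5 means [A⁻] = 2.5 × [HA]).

pKa = -log(2.23e-05) = 4.6517. pH = pKa + log([A⁻]/[HA]), so log([A⁻]/[HA]) = pH − pKa = 5.18 − 4.6517 = 0.5283. [A⁻]/[HA] = 10^(0.5283) = 3.38

[A⁻]/[HA] = 3.38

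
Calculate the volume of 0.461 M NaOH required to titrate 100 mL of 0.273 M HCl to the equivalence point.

At equivalence: moles acid = moles base. moles HCl = 0.273 × 100/1000 = 0.0273 mol. V_base = moles / 0.461 × 1000 = 59.2 mL.

V_{base} = 59.2 mL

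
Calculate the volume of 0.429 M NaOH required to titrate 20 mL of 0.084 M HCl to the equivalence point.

At equivalence: moles acid = moles base. moles HCl = 0.084 × 20/1000 = 0.00168 mol. V_base = moles / 0.429 × 1000 = 3.9 mL.

V_{base} = 3.9 mL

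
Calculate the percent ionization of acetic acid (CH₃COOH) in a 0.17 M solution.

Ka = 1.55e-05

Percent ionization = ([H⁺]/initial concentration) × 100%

Using Ka equilibrium: x² + Ka×x - Ka×C = 0. Solving: [H⁺] = 1.6155e-03. Percent = (1.6155e-03/0.17) × 100

Percent ionization = 0.95%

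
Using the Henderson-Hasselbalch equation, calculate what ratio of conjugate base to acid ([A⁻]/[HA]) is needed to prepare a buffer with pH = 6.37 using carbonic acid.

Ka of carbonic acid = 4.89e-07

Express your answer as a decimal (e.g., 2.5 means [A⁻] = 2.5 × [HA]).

pKa = -log(4.89e-07) = 6.3107. pH = pKa + log([A⁻]/[HA]), so log([A⁻]/[HA]) = pH − pKa = 6.37 − 6.3107 = 0.0593. [A⁻]/[HA] = 10^(0.0593) = 1.15

[A⁻]/[HA] = 1.15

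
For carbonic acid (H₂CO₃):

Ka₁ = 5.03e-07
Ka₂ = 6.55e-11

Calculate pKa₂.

pKa₂ = -log(Ka₂) = -log(6.55e-11) = 10.18.

pK_{a2} = 10.18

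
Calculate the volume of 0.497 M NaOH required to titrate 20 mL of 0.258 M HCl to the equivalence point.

At equivalence: moles acid = moles base. moles HCl = 0.258 × 20/1000 = 0.00516 mol. V_base = moles / 0.497 × 1000 = 10.4 mL.

V_{base} = 10.4 mL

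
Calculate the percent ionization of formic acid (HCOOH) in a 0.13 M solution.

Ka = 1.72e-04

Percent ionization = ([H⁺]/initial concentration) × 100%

Using Ka equilibrium: x² + Ka×x - Ka×C = 0. Solving: [H⁺] = 4.6434e-03. Percent = (4.6434e-03/0.13) × 100

Percent ionization = 3.57%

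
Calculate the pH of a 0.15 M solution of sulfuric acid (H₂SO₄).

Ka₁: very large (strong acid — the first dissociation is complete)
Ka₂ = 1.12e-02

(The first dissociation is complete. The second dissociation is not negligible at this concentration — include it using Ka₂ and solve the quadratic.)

First dissociation is complete: [H⁺]₀ = [HSO₄⁻]₀ = C = 0.15 M. Second dissociation HSO₄⁻ ⇌ H⁺ + SO₄²⁻: let x = [SO₄²⁻]. Ka₂ = (C + x)·x / (C − x) = 1.12e-02 → x² + (C + Ka₂)·x − Ka₂·C = 0 → x² + 0.16120·x − 1.680e-03 = 0. x = (−0.16120 + √(0.16120² + 4 × 1.680e-03)) / 2 = 9.8232e-03 M. [H⁺] = C + x = 0.15 + 9.8232e-03 = 1.5982e-01 M. pH = -log(1.5982e-01) = 0.80.

pH = 0.80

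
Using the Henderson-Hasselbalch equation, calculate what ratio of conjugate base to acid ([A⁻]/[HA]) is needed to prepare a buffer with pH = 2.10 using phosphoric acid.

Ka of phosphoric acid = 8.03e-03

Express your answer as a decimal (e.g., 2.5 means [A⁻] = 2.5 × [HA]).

pKa = -log(8.03e-03) = 2.0953. pH = pKa + log([A⁻]/[HA]), so log([A⁻]/[HA]) = pH − pKa = 2.10 − 2.0953 = 0.0047. [A⁻]/[HA] = 10^(0.0047) = 1.01

[A⁻]/[HA] = 1.01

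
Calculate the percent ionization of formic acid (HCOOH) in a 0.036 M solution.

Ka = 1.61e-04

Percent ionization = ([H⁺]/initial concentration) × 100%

Using Ka equilibrium: x² + Ka×x - Ka×C = 0. Solving: [H⁺] = 2.3283e-03. Percent = (2.3283e-03/0.036) × 100

Percent ionization = 6.47%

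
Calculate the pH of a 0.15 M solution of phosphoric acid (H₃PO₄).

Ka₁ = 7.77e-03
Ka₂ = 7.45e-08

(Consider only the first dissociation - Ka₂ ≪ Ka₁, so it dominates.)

First dissociation dominates. From Ka₁ = [H⁺][HA⁻]/[H₂A], x² + Ka₁·x − Ka₁·C = 0 with C = 0.15 M and Ka₁ = 7.77e-03. Solving: [H⁺] = (−Ka₁ + √(Ka₁² + 4·Ka₁·C)) / 2 = 3.0475e-02 M. pH = -log(3.0475e-02) = 1.52.

pH = 1.52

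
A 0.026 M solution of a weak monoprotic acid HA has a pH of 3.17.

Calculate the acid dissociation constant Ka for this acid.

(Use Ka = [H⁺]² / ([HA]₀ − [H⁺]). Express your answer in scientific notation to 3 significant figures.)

[H⁺] = 10^(−pH) = 10^(−3.17) = 6.761e-04 M. For HA ⇌ H⁺ + A⁻, Ka = [H⁺][A⁻]/[HA] = [H⁺]² / ([HA]₀ − [H⁺]) = (6.761e-04)² / (0.026 − 6.761e-04) = 1.80e-05.

K_a = 1.80e-05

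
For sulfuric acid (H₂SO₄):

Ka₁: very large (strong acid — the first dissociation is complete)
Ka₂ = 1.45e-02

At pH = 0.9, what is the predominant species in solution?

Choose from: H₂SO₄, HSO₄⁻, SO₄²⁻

The first dissociation is complete, so H₂SO₄ itself is never the predominant species in water; pKa₂ = -log(1.45e-02) = 1.84. For a polyprotic acid the predominant species crosses at each pKa: below pKa_n the protonated form dominates, above it the deprotonated form does. At pH = 0.9, the predominant species is HSO₄⁻.

HSO₄⁻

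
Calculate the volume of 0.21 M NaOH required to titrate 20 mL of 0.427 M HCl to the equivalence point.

At equivalence: moles acid = moles base. moles HCl = 0.427 × 20/1000 = 0.00854 mol. V_base = moles / 0.21 × 1000 = 40.7 mL.

V_{base} = 40.7 mL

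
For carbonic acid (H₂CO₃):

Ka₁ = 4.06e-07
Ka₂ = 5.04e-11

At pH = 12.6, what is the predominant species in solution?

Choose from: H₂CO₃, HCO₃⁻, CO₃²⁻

pKa₁ = 6.39, pKa₂ = 10.30. For a polyprotic acid the predominant species crosses at each pKa: below pKa_n the protonated form dominates, above it the deprotonated form does. At pH = 12.6, the predominant species is CO₃²⁻.

CO₃²⁻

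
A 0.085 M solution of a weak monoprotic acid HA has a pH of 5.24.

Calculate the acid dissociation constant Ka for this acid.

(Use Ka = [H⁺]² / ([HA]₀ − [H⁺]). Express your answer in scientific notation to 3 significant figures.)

[H⁺] = 10^(−pH) = 10^(−5.24) = 5.754e-06 M. For HA ⇌ H⁺ + A⁻, Ka = [H⁺][A⁻]/[HA] = [H⁺]² / ([HA]₀ − [H⁺]) = (5.754e-06)² / (0.085 − 5.754e-06) = 3.90e-10.

K_a = 3.90e-10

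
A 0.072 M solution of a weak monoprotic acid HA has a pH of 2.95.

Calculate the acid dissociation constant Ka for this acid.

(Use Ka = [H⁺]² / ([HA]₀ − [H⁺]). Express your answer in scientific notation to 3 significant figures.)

[H⁺] = 10^(−pH) = 10^(−2.95) = 1.122e-03 M. For HA ⇌ H⁺ + A⁻, Ka = [H⁺][A⁻]/[HA] = [H⁺]² / ([HA]₀ − [H⁺]) = (1.122e-03)² / (0.072 − 1.122e-03) = 1.78e-05.

K_a = 1.78e-05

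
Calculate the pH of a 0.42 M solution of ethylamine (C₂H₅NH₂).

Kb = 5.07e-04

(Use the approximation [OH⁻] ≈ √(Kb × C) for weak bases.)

[OH⁻] = √(Kb × C) = √(5.07e-04 × 0.42) = 1.4592e-02. pOH = 1.84, pH = 14 - pOH

pH = 12.16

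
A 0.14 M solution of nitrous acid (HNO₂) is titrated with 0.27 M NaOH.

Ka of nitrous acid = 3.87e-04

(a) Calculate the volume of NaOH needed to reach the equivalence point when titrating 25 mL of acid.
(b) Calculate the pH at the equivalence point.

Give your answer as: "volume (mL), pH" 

moles acid = 0.14 × 25/1000 = 0.0035 mol; V_base = moles/0.27 × 1000 = 13.0 mL. At equivalence only the conjugate base is present: [A⁻] = 0.0035/0.038 = 9.2195e-02 M. Kb = Kw/Ka = 2.58e-11; [OH⁻] = √(Kb × [A⁻]) = 1.5435e-06; pOH = 5.81; pH = 14 - pOH = 8.19.

V = 13.0 mL, pH = 8.19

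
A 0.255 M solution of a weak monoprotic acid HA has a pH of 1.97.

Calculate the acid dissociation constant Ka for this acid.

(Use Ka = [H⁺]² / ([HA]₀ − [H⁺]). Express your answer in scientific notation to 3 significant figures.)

[H⁺] = 10^(−pH) = 10^(−1.97) = 1.072e-02 M. For HA ⇌ H⁺ + A⁻, Ka = [H⁺][A⁻]/[HA] = [H⁺]² / ([HA]₀ − [H⁺]) = (1.072e-02)² / (0.255 − 1.072e-02) = 4.70e-04.

K_a = 4.70e-04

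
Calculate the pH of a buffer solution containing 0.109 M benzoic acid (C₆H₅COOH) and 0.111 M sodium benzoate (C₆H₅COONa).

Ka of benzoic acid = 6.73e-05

pKa = -log(6.73e-05) = 4.17. pH = pKa + log([A⁻]/[HA]) = 4.17 + log(0.111/0.109)

pH = 4.18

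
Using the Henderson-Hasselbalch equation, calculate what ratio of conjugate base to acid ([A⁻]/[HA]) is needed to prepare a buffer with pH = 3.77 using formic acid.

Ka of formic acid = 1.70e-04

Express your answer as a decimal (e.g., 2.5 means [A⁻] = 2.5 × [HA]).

pKa = -log(1.70e-04) = 3.7696. pH = pKa + log([A⁻]/[HA]), so log([A⁻]/[HA]) = pH − pKa = 3.77 − 3.7696 = 0.0004. [A⁻]/[HA] = 10^(0.0004) = 1.00

[A⁻]/[HA] = 1.00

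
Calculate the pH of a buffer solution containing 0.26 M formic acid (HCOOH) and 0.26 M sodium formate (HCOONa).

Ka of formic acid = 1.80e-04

pKa = -log(1.80e-04) = 3.74. pH = pKa + log([A⁻]/[HA]) = 3.74 + log(0.26/0.26)

pH = 3.74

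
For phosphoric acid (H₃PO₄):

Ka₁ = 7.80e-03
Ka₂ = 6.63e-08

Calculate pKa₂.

pKa₂ = -log(Ka₂) = -log(6.63e-08) = 7.18.

pK_{a2} = 7.18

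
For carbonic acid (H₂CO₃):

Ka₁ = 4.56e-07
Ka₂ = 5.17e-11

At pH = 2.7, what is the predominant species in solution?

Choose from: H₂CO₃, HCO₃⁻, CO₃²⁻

pKa₁ = 6.34, pKa₂ = 10.29. For a polyprotic acid the predominant species crosses at each pKa: below pKa_n the protonated form dominates, above it the deprotonated form does. At pH = 2.7, the predominant species is H₂CO₃.

H₂CO₃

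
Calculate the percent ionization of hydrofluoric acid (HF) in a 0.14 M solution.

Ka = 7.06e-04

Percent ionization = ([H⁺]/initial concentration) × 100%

Using Ka equilibrium: x² + Ka×x - Ka×C = 0. Solving: [H⁺] = 9.5951e-03. Percent = (9.5951e-03/0.14) × 100

Percent ionization = 6.85%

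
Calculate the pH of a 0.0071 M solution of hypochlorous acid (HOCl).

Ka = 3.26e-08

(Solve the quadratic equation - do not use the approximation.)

x² + Ka×x - Ka×C = 0. Using quadratic formula: [H⁺] = 1.5198e-05

pH = 4.82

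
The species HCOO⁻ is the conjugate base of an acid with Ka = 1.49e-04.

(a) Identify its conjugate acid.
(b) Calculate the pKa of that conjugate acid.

(a) The conjugate acid is formed by adding one H⁺ to HCOO⁻, giving HCOOH. (b) pKa = -log(Ka) = -log(1.49e-04) = 3.83.

Conjugate acid: HCOOH; pK_a = 3.83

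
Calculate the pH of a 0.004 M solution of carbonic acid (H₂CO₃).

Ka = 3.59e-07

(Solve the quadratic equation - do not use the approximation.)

x² + Ka×x - Ka×C = 0. Using quadratic formula: [H⁺] = 3.7716e-05

pH = 4.42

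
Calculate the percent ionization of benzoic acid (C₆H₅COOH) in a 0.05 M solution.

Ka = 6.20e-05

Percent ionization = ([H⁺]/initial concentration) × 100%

Using Ka equilibrium: x² + Ka×x - Ka×C = 0. Solving: [H⁺] = 1.7300e-03. Percent = (1.7300e-03/0.05) × 100

Percent ionization = 3.46%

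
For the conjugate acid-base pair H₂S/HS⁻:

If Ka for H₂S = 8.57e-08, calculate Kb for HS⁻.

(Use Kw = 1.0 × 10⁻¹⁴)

For a conjugate pair Ka × Kb = Kw, so Kb = Kw/Ka = 1.0 × 10⁻¹⁴ / 8.57e-08 = 1.17e-07.

K_b = 1.17e-07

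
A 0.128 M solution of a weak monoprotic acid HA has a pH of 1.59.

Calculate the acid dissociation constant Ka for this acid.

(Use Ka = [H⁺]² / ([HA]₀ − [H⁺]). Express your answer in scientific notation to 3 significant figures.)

[H⁺] = 10^(−pH) = 10^(−1.59) = 2.570e-02 M. For HA ⇌ H⁺ + A⁻, Ka = [H⁺][A⁻]/[HA] = [H⁺]² / ([HA]₀ − [H⁺]) = (2.570e-02)² / (0.128 − 2.570e-02) = 6.46e-03.

K_a = 6.46e-03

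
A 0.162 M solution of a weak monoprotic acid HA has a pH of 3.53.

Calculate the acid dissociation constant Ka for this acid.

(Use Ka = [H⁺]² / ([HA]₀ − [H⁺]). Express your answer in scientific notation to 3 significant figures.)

[H⁺] = 10^(−pH) = 10^(−3.53) = 2.951e-04 M. For HA ⇌ H⁺ + A⁻, Ka = [H⁺][A⁻]/[HA] = [H⁺]² / ([HA]₀ − [H⁺]) = (2.951e-04)² / (0.162 − 2.951e-04) = 5.39e-07.

K_a = 5.39e-07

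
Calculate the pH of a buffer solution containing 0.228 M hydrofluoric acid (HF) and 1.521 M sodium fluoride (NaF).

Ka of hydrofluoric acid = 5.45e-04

pKa = -log(5.45e-04) = 3.26. pH = pKa + log([A⁻]/[HA]) = 3.26 + log(1.521/0.228)

pH = 4.09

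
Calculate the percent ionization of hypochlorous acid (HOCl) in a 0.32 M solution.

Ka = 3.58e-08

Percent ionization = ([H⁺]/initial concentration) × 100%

Using Ka equilibrium: x² + Ka×x - Ka×C = 0. Solving: [H⁺] = 1.0701e-04. Percent = (1.0701e-04/0.32) × 100

Percent ionization = 0.0334%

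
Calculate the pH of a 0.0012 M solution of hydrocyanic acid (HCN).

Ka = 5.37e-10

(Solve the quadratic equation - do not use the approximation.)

x² + Ka×x - Ka×C = 0. Using quadratic formula: [H⁺] = 8.0248e-07

pH = 6.10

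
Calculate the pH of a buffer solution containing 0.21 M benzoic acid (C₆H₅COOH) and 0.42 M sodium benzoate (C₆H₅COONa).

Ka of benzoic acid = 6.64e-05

pKa = -log(6.64e-05) = 4.18. pH = pKa + log([A⁻]/[HA]) = 4.18 + log(0.42/0.21)

pH = 4.48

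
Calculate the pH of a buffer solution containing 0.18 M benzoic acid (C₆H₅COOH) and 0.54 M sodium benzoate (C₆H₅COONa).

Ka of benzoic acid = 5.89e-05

pKa = -log(5.89e-05) = 4.23. pH = pKa + log([A⁻]/[HA]) = 4.23 + log(0.54/0.18)

pH = 4.71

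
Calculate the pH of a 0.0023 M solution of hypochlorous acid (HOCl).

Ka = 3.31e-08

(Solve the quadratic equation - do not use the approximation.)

x² + Ka×x - Ka×C = 0. Using quadratic formula: [H⁺] = 8.7087e-06

pH = 5.06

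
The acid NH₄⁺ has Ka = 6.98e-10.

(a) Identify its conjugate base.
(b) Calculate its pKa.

(a) The conjugate base is formed by removing one H⁺ from NH₄⁺, giving NH₃. (b) pKa = -log(Ka) = -log(6.98e-10) = 9.16.

Conjugate base: NH₃; pK_a = 9.16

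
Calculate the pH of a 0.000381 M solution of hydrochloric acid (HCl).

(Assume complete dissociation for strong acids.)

[H⁺] = 0.000381 M for strong acid. pH = -log[H⁺] = -log(0.000381)

pH = 3.42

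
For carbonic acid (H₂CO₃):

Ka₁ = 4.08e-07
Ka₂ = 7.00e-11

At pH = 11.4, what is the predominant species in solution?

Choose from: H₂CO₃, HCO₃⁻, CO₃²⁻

pKa₁ = 6.39, pKa₂ = 10.15. For a polyprotic acid the predominant species crosses at each pKa: below pKa_n the protonated form dominates, above it the deprotonated form does. At pH = 11.4, the predominant species is CO₃²⁻.

CO₃²⁻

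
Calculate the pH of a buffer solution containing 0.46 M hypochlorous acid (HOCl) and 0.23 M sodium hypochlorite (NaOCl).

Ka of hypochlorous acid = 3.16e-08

pKa = -log(3.16e-08) = 7.50. pH = pKa + log([A⁻]/[HA]) = 7.50 + log(0.23/0.46)

pH = 7.20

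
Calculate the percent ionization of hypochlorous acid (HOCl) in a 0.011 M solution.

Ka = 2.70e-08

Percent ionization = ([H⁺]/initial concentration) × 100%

Using Ka equilibrium: x² + Ka×x - Ka×C = 0. Solving: [H⁺] = 1.7220e-05. Percent = (1.7220e-05/0.011) × 100

Percent ionization = 0.157%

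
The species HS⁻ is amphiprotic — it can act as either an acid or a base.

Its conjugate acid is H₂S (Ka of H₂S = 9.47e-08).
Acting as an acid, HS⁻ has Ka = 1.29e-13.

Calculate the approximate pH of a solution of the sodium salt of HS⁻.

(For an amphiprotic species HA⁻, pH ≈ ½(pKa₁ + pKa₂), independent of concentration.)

pKa₁ = -log(9.47e-08) = 7.02; pKa₂ = -log(1.29e-13) = 12.89. For an amphiprotic species, pH ≈ ½(pKa₁ + pKa₂) = ½(7.02 + 12.89) = 9.96.

pH = 9.96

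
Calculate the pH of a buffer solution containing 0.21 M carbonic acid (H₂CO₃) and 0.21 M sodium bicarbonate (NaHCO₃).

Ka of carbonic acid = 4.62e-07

pKa = -log(4.62e-07) = 6.34. pH = pKa + log([A⁻]/[HA]) = 6.34 + log(0.21/0.21)

pH = 6.34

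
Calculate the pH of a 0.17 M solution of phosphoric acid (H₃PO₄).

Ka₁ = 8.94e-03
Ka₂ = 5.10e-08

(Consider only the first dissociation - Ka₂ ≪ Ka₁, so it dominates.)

First dissociation dominates. From Ka₁ = [H⁺][HA⁻]/[H₂A], x² + Ka₁·x − Ka₁·C = 0 with C = 0.17 M and Ka₁ = 8.94e-03. Solving: [H⁺] = (−Ka₁ + √(Ka₁² + 4·Ka₁·C)) / 2 = 3.4770e-02 M. pH = -log(3.4770e-02) = 1.46.

pH = 1.46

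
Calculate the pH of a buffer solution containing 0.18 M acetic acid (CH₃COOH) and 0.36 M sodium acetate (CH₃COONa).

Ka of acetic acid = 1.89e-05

pKa = -log(1.89e-05) = 4.72. pH = pKa + log([A⁻]/[HA]) = 4.72 + log(0.36/0.18)

pH = 5.02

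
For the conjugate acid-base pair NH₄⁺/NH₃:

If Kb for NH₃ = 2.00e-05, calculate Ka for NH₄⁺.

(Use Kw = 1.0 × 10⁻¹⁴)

For a conjugate pair Ka × Kb = Kw, so Ka = Kw/Kb = 1.0 × 10⁻¹⁴ / 2.00e-05 = 5.00e-10.

K_a = 5.00e-10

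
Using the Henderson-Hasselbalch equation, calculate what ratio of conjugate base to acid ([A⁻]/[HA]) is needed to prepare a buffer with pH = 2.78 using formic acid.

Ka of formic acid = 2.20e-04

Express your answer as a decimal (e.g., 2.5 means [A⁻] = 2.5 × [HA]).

pKa = -log(2.20e-04) = 3.6576. pH = pKa + log([A⁻]/[HA]), so log([A⁻]/[HA]) = pH − pKa = 2.78 − 3.6576 = -0.8776. [A⁻]/[HA] = 10^(-0.8776) = 0.133

[A⁻]/[HA] = 0.133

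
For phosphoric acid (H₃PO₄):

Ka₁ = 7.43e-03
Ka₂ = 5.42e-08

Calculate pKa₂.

pKa₂ = -log(Ka₂) = -log(5.42e-08) = 7.27.

pK_{a2} = 7.27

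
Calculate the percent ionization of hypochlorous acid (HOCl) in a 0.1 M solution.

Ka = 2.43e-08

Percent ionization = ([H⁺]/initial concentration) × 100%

Using Ka equilibrium: x² + Ka×x - Ka×C = 0. Solving: [H⁺] = 4.9283e-05. Percent = (4.9283e-05/0.1) × 100

Percent ionization = 0.0493%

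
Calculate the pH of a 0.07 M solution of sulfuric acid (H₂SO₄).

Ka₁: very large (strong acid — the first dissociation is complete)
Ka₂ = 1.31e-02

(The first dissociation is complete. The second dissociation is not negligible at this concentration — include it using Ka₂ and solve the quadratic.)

First dissociation is complete: [H⁺]₀ = [HSO₄⁻]₀ = C = 0.07 M. Second dissociation HSO₄⁻ ⇌ H⁺ + SO₄²⁻: let x = [SO₄²⁻]. Ka₂ = (C + x)·x / (C − x) = 1.31e-02 → x² + (C + Ka₂)·x − Ka₂·C = 0 → x² + 0.08310·x − 9.170e-04 = 0. x = (−0.08310 + √(0.08310² + 4 × 9.170e-04)) / 2 = 9.8640e-03 M. [H⁺] = C + x = 0.07 + 9.8640e-03 = 7.9864e-02 M. pH = -log(7.9864e-02) = 1.10.

pH = 1.10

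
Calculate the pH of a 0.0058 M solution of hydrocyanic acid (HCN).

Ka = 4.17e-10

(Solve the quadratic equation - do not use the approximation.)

x² + Ka×x - Ka×C = 0. Using quadratic formula: [H⁺] = 1.5550e-06

pH = 5.81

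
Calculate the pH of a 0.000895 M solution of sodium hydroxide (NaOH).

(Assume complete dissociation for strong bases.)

[OH⁻] = 0.000895 M for strong base. pOH = -log[OH⁻] = 3.05, pH = 14 - pOH

pH = 10.95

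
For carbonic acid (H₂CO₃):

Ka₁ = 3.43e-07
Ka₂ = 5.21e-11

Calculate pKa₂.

pKa₂ = -log(Ka₂) = -log(5.21e-11) = 10.28.

pK_{a2} = 10.28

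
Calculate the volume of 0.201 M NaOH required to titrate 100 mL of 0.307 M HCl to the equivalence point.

At equivalence: moles acid = moles base. moles HCl = 0.307 × 100/1000 = 0.0307 mol. V_base = moles / 0.201 × 1000 = 152.7 mL.

V_{base} = 152.7 mL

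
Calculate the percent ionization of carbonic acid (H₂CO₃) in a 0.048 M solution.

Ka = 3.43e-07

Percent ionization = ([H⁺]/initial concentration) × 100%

Using Ka equilibrium: x² + Ka×x - Ka×C = 0. Solving: [H⁺] = 1.2814e-04. Percent = (1.2814e-04/0.048) × 100

Percent ionization = 0.267%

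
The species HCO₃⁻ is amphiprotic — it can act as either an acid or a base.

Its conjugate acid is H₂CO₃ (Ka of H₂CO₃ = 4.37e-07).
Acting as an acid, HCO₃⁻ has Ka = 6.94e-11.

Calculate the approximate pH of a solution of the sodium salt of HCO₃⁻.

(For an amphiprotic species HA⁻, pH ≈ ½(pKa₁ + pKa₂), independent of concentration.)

pKa₁ = -log(4.37e-07) = 6.36; pKa₂ = -log(6.94e-11) = 10.16. For an amphiprotic species, pH ≈ ½(pKa₁ + pKa₂) = ½(6.36 + 10.16) = 8.26.

pH = 8.26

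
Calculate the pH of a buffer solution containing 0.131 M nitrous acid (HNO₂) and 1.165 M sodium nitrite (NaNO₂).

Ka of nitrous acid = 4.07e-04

pKa = -log(4.07e-04) = 3.39. pH = pKa + log([A⁻]/[HA]) = 3.39 + log(1.165/0.131)

pH = 4.34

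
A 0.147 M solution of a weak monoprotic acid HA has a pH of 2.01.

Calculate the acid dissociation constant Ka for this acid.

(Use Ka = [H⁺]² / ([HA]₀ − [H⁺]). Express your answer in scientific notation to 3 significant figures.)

[H⁺] = 10^(−pH) = 10^(−2.01) = 9.772e-03 M. For HA ⇌ H⁺ + A⁻, Ka = [H⁺][A⁻]/[HA] = [H⁺]² / ([HA]₀ − [H⁺]) = (9.772e-03)² / (0.147 − 9.772e-03) = 6.96e-04.

K_a = 6.96e-04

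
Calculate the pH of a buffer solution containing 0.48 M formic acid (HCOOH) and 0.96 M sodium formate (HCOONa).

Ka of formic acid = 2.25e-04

pKa = -log(2.25e-04) = 3.65. pH = pKa + log([A⁻]/[HA]) = 3.65 + log(0.96/0.48)

pH = 3.95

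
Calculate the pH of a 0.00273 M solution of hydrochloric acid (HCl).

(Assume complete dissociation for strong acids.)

[H⁺] = 0.00273 M for strong acid. pH = -log[H⁺] = -log(0.00273)

pH = 2.56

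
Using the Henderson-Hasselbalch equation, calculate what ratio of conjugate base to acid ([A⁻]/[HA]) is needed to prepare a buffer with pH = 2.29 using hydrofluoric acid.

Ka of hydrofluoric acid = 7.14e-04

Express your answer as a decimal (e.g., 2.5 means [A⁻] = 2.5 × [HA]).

pKa = -log(7.14e-04) = 3.1463. pH = pKa + log([A⁻]/[HA]), so log([A⁻]/[HA]) = pH − pKa = 2.29 − 3.1463 = -0.8563. [A⁻]/[HA] = 10^(-0.8563) = 0.139

[A⁻]/[HA] = 0.139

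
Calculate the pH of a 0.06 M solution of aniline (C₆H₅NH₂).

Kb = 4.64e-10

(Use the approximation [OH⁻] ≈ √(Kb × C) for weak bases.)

[OH⁻] = √(Kb × C) = √(4.64e-10 × 0.06) = 5.2764e-06. pOH = 5.28, pH = 14 - pOH

pH = 8.72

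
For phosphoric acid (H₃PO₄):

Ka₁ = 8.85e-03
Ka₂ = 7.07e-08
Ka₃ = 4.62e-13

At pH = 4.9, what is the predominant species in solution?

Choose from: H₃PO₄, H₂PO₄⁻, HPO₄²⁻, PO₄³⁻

pKa₁ = 2.05, pKa₂ = 7.15, pKa₃ = 12.34. For a polyprotic acid the predominant species crosses at each pKa: below pKa_n the protonated form dominates, above it the deprotonated form does. At pH = 4.9, the predominant species is H₂PO₄⁻.

H₂PO₄⁻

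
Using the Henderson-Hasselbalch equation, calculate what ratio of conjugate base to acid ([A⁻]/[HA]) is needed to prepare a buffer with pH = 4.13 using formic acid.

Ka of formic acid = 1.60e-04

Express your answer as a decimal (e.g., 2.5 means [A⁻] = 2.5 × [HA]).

pKa = -log(1.60e-04) = 3.7959. pH = pKa + log([A⁻]/[HA]), so log([A⁻]/[HA]) = pH − pKa = 4.13 − 3.7959 = 0.3341. [A⁻]/[HA] = 10^(0.3341) = 2.16

[A⁻]/[HA] = 2.16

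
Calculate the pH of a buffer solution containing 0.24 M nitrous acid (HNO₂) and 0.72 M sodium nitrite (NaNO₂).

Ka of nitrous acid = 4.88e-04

pKa = -log(4.88e-04) = 3.31. pH = pKa + log([A⁻]/[HA]) = 3.31 + log(0.72/0.24)

pH = 3.79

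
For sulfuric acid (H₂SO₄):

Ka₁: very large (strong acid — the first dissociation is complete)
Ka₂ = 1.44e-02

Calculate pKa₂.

pKa₂ = -log(Ka₂) = -log(1.44e-02) = 1.84.

pK_{a2} = 1.84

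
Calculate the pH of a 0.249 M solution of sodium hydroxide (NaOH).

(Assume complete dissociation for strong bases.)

[OH⁻] = 0.249 M for strong base. pOH = -log[OH⁻] = 0.60, pH = 14 - pOH

pH = 13.40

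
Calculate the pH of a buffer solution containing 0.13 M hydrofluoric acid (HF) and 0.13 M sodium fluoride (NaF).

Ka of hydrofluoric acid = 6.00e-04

pKa = -log(6.00e-04) = 3.22. pH = pKa + log([A⁻]/[HA]) = 3.22 + log(0.13/0.13)

pH = 3.22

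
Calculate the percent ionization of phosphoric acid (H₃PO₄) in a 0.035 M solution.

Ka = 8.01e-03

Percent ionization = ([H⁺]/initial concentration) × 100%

Using Ka equilibrium: x² + Ka×x - Ka×C = 0. Solving: [H⁺] = 1.3211e-02. Percent = (1.3211e-02/0.035) × 100

Percent ionization = 37.7%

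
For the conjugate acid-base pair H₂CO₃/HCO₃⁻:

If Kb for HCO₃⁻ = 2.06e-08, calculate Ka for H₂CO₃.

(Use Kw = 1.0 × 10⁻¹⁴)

For a conjugate pair Ka × Kb = Kw, so Ka = Kw/Kb = 1.0 × 10⁻¹⁴ / 2.06e-08 = 4.85e-07.

K_a = 4.85e-07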